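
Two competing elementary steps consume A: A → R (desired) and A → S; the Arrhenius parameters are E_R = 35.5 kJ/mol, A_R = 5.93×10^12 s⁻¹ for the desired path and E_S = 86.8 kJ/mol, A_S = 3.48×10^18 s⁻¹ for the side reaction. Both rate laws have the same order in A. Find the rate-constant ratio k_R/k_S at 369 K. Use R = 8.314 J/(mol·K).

31.2

With equal orders, S_{R/S} = k_R/k_S = (A_R/A_S)·exp[(E_S−E_R)/(RT)].
(E_S−E_R)/(RT) = (86.8−35.5)×10³/(8.314×369) = 51300/3068 = 16.72.
k_R/k_S = (5.93×10^12/3.48×10^18)·exp(16.72) = 1.704×10^-6 × 1.829×10^7 = 31.2.
Since E_R < E_S, lowering the temperature improves selectivity toward R.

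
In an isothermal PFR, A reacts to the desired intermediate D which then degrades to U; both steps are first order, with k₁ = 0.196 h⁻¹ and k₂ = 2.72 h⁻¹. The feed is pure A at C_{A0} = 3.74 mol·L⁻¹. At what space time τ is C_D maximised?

Setting dC_D/dτ = 0 gives τ_opt = ln(k₂/k₁)/(k₂−k₁).
= ln(2.72/0.196)/(2.72−0.196) = ln(13.88)/2.524 = 2.630/2.524 = 1.04 h.

1.04 h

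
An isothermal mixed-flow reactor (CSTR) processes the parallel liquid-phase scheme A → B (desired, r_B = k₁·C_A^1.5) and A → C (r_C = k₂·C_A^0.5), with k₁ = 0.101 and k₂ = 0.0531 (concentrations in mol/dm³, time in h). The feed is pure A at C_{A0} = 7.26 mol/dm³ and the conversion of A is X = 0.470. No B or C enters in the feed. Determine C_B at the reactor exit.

Exit C_A = C_{A0}(1−X) = 7.26×0.530 = 3.848 mol/dm³.
A CSTR operates uniformly at the exit composition, giving r_B = 0.7623 and r_C = 0.1042 (each k·C_A^n at C_A = 3.848).
Fraction of consumed A going to B: r_B/(r_B+r_C) = 0.8798.
C_B = 0.8798·C_{A0}·X = 0.8798×7.26×0.470 = 3.00 mol/dm³.

3.00 mol/dm³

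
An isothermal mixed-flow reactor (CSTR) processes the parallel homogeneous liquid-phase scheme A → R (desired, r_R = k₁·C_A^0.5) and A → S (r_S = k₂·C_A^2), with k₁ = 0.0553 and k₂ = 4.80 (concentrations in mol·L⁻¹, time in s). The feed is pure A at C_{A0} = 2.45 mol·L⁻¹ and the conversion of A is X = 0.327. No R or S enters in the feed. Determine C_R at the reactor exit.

Exit C_A = C_{A0}(1−X) = 2.45×0.673 = 1.649 mol·L⁻¹.
In a CSTR the entire volume is at exit conditions, so r_R = 0.0553×1.649^0.5 = 0.07101 and r_S = 4.80×1.649^2 = 13.05.
Fraction of consumed A going to R: r_R/(r_R+r_S) = 0.005412.
C_R = 0.005412·C_{A0}·X = 0.005412×2.45×0.327 = 0.00434 mol·L⁻¹.

0.00434 mol·L⁻¹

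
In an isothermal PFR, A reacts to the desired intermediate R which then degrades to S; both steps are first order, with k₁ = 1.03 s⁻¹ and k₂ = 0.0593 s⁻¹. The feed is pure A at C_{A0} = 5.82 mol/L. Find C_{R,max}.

4.89 mol/L

Evaluating C_R at τ_opt = ln(k₂/k₁)/(k₂−k₁) gives C_{R,max}/C_{A0} = (k₁/k₂)^[k₂/(k₂−k₁)].
= (1.03/0.0593)^(0.0593/(0.0593−1.03)) = (17.37)^(-0.06109) = 0.8400.
C_{R,max} = 0.8400×5.82 = 4.89 mol/L.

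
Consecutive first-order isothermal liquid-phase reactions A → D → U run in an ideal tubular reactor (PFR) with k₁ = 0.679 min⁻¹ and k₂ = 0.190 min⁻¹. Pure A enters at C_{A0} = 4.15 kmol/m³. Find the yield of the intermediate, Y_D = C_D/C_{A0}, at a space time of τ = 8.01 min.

0.297

Solving the coupled first-order balances gives C_D(τ) = [k₁/(k₂−k₁)]·C_{A0}·(e^(−k₁τ) − e^(−k₂τ)).
e^(−k₁τ) = e^(−0.679×8.01) = e^(−5.439) = 0.004345; e^(−k₂τ) = e^(−1.522) = 0.2183.
C_D = 0.679×4.15/(0.190−0.679) × (0.004345−0.2183) = (-5.762)×(-0.2140) = 1.233 kmol/m³.
Y_D = C_D/C_{A0} = 1.233/4.15 = 0.297.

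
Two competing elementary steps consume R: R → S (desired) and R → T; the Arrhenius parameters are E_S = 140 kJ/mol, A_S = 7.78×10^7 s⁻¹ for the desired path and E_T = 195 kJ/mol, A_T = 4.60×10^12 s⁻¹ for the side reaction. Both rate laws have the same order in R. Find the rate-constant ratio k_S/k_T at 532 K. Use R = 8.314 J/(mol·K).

4.25

Since both paths have the same order in R, the concentration cancels and S_{S/T} = k_S/k_T = (A_S/A_T)·exp[(E_T−E_S)/(RT)].
(E_T−E_S)/(RT) = (195−140)×10³/(8.314×532) = 55000/4423 = 12.43.
k_S/k_T = (7.78×10^7/4.60×10^12)·exp(12.43) = 1.691×10^-5 × 2.514×10^5 = 4.25.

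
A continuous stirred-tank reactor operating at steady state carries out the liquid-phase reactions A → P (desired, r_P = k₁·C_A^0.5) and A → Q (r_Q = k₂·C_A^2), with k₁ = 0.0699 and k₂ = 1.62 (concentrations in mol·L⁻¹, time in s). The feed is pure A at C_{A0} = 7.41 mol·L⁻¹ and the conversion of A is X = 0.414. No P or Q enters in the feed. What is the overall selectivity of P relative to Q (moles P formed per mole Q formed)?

Exit C_A = C_{A0}(1−X) = 7.41×0.586 = 4.342 mol·L⁻¹.
A CSTR operates uniformly at the exit composition, giving r_P = 0.1457 and r_Q = 30.55 (each k·C_A^n at C_A = 4.342).
Overall selectivity = C_P/C_Q = r_Pτ/(r_Qτ) = r_P/r_Q = 0.00477.

0.00477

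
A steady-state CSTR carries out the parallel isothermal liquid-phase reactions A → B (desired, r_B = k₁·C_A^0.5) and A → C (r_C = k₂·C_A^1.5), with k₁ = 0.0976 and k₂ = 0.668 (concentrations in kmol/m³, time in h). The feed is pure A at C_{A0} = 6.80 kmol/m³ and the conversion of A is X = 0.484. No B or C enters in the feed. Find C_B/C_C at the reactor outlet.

Exit C_A = C_{A0}(1−X) = 6.80×0.516 = 3.509 kmol/m³.
In a CSTR the entire volume is at exit conditions, so r_B = 0.0976×3.509^0.5 = 0.1828 and r_C = 0.668×3.509^1.5 = 4.391.
Overall selectivity = C_B/C_C = r_Bτ/(r_Cτ) = r_B/r_C = 0.0416.

0.0416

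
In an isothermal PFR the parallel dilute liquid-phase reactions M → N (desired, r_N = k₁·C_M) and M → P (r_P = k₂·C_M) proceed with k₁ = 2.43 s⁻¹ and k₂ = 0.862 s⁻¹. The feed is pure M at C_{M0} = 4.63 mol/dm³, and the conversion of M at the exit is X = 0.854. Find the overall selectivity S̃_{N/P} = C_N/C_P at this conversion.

2.82

C_M = C_{M0}(1−X) = 0.6760 mol/dm³.
Both paths are first order in M, so the instantaneous fraction to N is constant: dC_N/d(−C_M) = k₁/(k₁+k₂) = 0.7382.
C_N = 0.7382·(C_{M0}−C_M) = 0.7382×3.954 = 2.92 mol/dm³.
C_P = (C_{M0}−C_M)−C_N = 1.035 mol/dm³; S̃_{N/P} = 2.919/1.035 = 2.82.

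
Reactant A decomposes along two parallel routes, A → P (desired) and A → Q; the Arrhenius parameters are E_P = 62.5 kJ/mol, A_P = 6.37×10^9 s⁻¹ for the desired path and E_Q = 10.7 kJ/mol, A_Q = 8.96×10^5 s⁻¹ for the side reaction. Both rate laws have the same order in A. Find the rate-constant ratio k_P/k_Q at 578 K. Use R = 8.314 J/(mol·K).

With equal orders, S_{P/Q} = k_P/k_Q = (A_P/A_Q)·exp[(E_Q−E_P)/(RT)].
(E_Q−E_P)/(RT) = (10.7−62.5)×10³/(8.314×578) = -51800/4805 = -10.78.
k_P/k_Q = (6.37×10^9/8.96×10^5)·exp(-10.78) = 7109 × 2.083×10^-5 = 0.148.
Since E_P > E_Q, raising the temperature improves selectivity toward P.

0.148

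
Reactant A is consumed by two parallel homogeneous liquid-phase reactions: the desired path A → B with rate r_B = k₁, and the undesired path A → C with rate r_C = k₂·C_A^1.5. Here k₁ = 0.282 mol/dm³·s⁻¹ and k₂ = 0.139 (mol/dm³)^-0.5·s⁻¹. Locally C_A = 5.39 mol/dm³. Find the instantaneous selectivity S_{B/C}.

S_{B/C} = r_B/r_C = (k₁)/(k₂·C_A^1.5) = (k₁/k₂)·C_A^-1.5.
= (0.282) / (0.139×5.390^1.5) = 0.2820/1.739 = 0.162.
The undesired path is higher order in A, so low C_A (CSTR or dilute feed) favours B.

0.162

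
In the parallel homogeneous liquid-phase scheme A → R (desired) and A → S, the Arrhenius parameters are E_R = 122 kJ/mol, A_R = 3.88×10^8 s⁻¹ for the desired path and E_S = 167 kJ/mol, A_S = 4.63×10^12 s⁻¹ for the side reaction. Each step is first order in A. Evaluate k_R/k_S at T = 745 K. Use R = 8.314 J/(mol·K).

k_R/k_S = (A_R/A_S)·exp[−(E_R−E_S)/(RT)] = (A_R/A_S)·exp[(E_S−E_R)/(RT)].
(E_S−E_R)/(RT) = (167−122)×10³/(8.314×745) = 45000/6194 = 7.265.
k_R/k_S = (3.88×10^8/4.63×10^12)·exp(7.265) = 8.380×10^-5 × 1430 = 0.120.
Since E_R < E_S, lowering the temperature improves selectivity toward R.

0.120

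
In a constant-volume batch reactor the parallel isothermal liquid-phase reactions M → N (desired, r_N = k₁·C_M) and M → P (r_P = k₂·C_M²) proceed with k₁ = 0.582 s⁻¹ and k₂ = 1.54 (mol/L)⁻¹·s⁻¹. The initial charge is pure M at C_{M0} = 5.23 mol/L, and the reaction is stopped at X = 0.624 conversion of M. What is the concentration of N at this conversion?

0.330 mol/L

C_M = C_{M0}(1−X) = 1.966 mol/L.
Along a PFR/batch, dC_N/dC_M = −r_N/(r_N+r_P) = −k₁/(k₁+k₂·C_M).
Integrating from C_{M0} to C_M: C_N = (0.582/1.54)·ln[(0.582+1.54·5.23)/(0.582+1.54·1.97)] = 0.3779·ln(8.636/3.610) = 0.3296 mol/L.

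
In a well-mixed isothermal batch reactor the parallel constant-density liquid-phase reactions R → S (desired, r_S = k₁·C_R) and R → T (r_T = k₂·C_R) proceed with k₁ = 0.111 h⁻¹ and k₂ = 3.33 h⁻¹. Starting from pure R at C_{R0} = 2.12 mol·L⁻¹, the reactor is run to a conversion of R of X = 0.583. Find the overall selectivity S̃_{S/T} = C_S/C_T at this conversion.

C_R = C_{R0}(1−X) = 0.8840 mol·L⁻¹.
Both paths are first order in R, so the instantaneous fraction to S is constant: dC_S/d(−C_R) = k₁/(k₁+k₂) = 0.03226.
C_S = 0.03226·(C_{R0}−C_R) = 0.03226×1.236 = 0.0399 mol·L⁻¹.
C_T = (C_{R0}−C_R)−C_S = 1.196 mol·L⁻¹; S̃_{S/T} = 0.03987/1.196 = 0.0333.

0.0333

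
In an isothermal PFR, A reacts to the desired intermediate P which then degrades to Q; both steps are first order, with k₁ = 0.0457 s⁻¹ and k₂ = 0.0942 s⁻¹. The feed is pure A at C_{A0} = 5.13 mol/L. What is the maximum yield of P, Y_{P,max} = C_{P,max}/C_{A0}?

0.245

For a first-order series the maximum intermediate yield is C_{P,max}/C_{A0} = (k₁/k₂)^[k₂/(k₂−k₁)].
= (0.0457/0.0942)^(0.0942/(0.0942−0.0457)) = (0.4851)^(1.942) = 0.2454.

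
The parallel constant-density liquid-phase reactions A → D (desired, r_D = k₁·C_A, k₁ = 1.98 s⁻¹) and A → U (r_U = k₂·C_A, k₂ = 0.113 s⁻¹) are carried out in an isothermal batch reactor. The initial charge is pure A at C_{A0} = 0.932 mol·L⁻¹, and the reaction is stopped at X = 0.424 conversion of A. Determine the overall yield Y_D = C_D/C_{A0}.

C_A = C_{A0}(1−X) = 0.5368 mol·L⁻¹.
Both paths are first order in A, so the instantaneous fraction to D is constant: dC_D/d(−C_A) = k₁/(k₁+k₂) = 0.9460.
C_D = 0.9460·(C_{A0}−C_A) = 0.9460×0.3952 = 0.374 mol·L⁻¹.
Y_D = C_D/C_{A0} = 0.3738/0.932 = 0.401.

0.401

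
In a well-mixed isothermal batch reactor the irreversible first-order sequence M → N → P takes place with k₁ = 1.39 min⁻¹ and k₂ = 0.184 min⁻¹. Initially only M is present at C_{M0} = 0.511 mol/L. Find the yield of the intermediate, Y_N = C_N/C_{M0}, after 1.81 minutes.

The intermediate concentration in a first-order A→B→C sequence is C_N = k₁C_{M0}(e^(−k₁t) − e^(−k₂t))/(k₂−k₁).
e^(−k₁t) = e^(−1.39×1.81) = e^(−2.516) = 0.08079; e^(−k₂t) = e^(−0.3330) = 0.7167.
C_N = 1.39×0.511/(0.184−1.39) × (0.08079−0.7167) = (-0.5890)×(-0.6360) = 0.3746 mol/L.
Y_N = C_N/C_{M0} = 0.3746/0.511 = 0.733.

0.733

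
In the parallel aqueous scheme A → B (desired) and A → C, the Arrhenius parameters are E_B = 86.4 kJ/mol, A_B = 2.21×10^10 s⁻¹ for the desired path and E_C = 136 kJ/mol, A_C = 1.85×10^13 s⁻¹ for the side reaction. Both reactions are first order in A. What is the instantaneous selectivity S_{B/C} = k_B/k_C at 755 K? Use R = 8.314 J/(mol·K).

3.23

Since both paths have the same order in A, the concentration cancels and S_{B/C} = k_B/k_C = (A_B/A_C)·exp[(E_C−E_B)/(RT)].
(E_C−E_B)/(RT) = (136−86.4)×10³/(8.314×755) = 49600/6277 = 7.902.
k_B/k_C = (2.21×10^10/1.85×10^13)·exp(7.902) = 0.001195 × 2702 = 3.23.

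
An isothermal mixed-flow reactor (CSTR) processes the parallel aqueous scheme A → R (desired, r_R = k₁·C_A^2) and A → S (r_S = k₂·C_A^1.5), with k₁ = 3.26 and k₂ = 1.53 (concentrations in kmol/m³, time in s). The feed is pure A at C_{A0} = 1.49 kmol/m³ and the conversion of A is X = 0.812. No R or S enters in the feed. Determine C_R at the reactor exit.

0.641 kmol/m³

Exit C_A = C_{A0}(1−X) = 1.49×0.188 = 0.2801 kmol/m³.
Rates in a CSTR are evaluated at the outlet concentration: r_R = 3.26×0.2801^2 = 0.2558, r_S = 1.53×0.2801^1.5 = 0.2268.
Fraction of consumed A going to R: r_R/(r_R+r_S) = 0.5300.
C_R = 0.5300·C_{A0}·X = 0.5300×1.49×0.812 = 0.641 kmol/m³.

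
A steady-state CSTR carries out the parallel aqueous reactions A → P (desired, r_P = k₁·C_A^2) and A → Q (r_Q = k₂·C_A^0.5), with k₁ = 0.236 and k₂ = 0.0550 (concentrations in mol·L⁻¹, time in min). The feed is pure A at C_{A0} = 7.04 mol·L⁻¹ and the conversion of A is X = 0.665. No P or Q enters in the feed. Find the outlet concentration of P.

Exit C_A = C_{A0}(1−X) = 7.04×0.335 = 2.358 mol·L⁻¹.
In a CSTR the entire volume is at exit conditions, so r_P = 0.236×2.358^2 = 1.313 and r_Q = 0.0550×2.358^0.5 = 0.08446.
Fraction of consumed A going to P: r_P/(r_P+r_Q) = 0.9395.
C_P = 0.9395·C_{A0}·X = 0.9395×7.04×0.665 = 4.40 mol·L⁻¹.

4.40 mol·L⁻¹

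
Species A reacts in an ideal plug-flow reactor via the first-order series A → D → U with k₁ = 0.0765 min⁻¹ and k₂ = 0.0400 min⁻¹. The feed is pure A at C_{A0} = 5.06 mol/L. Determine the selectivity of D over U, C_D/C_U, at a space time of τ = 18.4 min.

1.86

The intermediate concentration in a first-order A→B→C sequence is C_D = k₁C_{A0}(e^(−k₁τ) − e^(−k₂τ))/(k₂−k₁).
e^(−k₁τ) = e^(−0.0765×18.4) = e^(−1.408) = 0.2447; e^(−k₂τ) = e^(−0.7360) = 0.4790.
C_D = 0.0765×5.06/(0.0400−0.0765) × (0.2447−0.4790) = (-10.61)×(-0.2343) = 2.485 mol/L.
C_A = C_{A0}e^(−k₁τ) = 1.238 mol/L, so C_U = C_{A0}−C_A−C_D = 1.337 mol/L; C_D/C_U = 1.86.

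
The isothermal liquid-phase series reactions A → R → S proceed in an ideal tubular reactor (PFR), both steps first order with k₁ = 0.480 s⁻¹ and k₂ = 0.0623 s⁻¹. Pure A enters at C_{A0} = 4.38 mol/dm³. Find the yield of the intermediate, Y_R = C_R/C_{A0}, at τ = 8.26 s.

The intermediate concentration in a first-order A→B→C sequence is C_R = k₁C_{A0}(e^(−k₁τ) − e^(−k₂τ))/(k₂−k₁).
e^(−k₁τ) = e^(−0.480×8.26) = e^(−3.965) = 0.01897; e^(−k₂τ) = e^(−0.5146) = 0.5977.
C_R = 0.480×4.38/(0.0623−0.480) × (0.01897−0.5977) = (-5.033)×(-0.5788) = 2.913 mol/dm³.
Y_R = C_R/C_{A0} = 2.913/4.38 = 0.665.

0.665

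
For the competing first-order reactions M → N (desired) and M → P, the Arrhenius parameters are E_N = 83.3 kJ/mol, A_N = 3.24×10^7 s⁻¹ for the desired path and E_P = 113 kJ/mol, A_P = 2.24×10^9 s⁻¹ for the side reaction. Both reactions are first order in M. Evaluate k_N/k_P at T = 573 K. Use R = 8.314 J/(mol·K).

Since both paths have the same order in M, the concentration cancels and S_{N/P} = k_N/k_P = (A_N/A_P)·exp[(E_P−E_N)/(RT)].
(E_P−E_N)/(RT) = (113−83.3)×10³/(8.314×573) = 29700/4764 = 6.234.
k_N/k_P = (3.24×10^7/2.24×10^9)·exp(6.234) = 0.01446 × 510.0 = 7.38.

7.38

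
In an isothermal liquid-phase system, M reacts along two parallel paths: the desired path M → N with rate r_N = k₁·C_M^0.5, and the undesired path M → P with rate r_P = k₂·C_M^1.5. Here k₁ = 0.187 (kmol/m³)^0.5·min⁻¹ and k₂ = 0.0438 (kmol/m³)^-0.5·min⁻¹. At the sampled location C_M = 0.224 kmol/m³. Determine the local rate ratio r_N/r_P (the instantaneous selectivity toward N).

19.1

S_{N/P} = r_N/r_P = (k₁·C_M^0.5)/(k₂·C_M^1.5) = (k₁/k₂)·C_M⁻¹.
= (0.187×0.2240^0.5) / (0.0438×0.2240^1.5) = 0.08850/0.004644 = 19.1.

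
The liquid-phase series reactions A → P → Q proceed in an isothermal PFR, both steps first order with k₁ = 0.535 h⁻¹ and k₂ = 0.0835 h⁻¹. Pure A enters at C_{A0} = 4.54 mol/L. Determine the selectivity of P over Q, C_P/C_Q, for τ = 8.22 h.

Solving the coupled first-order balances gives C_P(τ) = [k₁/(k₂−k₁)]·C_{A0}·(e^(−k₁τ) − e^(−k₂τ)).
e^(−k₁τ) = e^(−0.535×8.22) = e^(−4.398) = 0.01231; e^(−k₂τ) = e^(−0.6864) = 0.5034.
C_P = 0.535×4.54/(0.0835−0.535) × (0.01231−0.5034) = (-5.380)×(-0.4911) = 2.642 mol/L.
C_A = C_{A0}e^(−k₁τ) = 0.05587 mol/L, so C_Q = C_{A0}−C_A−C_P = 1.842 mol/L; C_P/C_Q = 1.43.

1.43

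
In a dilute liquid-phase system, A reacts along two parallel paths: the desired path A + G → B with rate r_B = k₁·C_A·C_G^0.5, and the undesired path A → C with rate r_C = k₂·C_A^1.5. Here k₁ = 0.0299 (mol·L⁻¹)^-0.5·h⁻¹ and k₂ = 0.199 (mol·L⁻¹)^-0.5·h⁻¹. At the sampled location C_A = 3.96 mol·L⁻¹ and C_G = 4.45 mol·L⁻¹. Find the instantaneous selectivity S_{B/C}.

S_{B/C} = r_B/r_C = (k₁·C_A·C_G^0.5)/(k₂·C_A^1.5) = (k₁/k₂)·C_A^-0.5·C_G^0.5.
= (0.0299×3.960×4.450^0.5) / (0.199×3.960^1.5) = 0.2498/1.568 = 0.159.

0.159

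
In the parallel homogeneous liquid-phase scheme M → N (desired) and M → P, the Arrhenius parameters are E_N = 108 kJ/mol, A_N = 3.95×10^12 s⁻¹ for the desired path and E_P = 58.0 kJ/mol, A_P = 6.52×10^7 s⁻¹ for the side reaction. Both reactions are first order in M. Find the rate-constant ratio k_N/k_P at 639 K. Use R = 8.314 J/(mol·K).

4.95

With equal orders, S_{N/P} = k_N/k_P = (A_N/A_P)·exp[(E_P−E_N)/(RT)].
(E_P−E_N)/(RT) = (58.0−108)×10³/(8.314×639) = -50000/5313 = -9.412.
k_N/k_P = (3.95×10^12/6.52×10^7)·exp(-9.412) = 60583 × 8.178×10^-5 = 4.95.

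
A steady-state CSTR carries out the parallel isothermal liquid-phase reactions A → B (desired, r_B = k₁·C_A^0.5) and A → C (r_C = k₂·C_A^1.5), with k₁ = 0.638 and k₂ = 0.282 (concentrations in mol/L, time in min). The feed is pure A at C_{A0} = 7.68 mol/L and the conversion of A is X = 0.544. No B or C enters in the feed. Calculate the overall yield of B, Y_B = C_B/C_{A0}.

0.214

Exit C_A = C_{A0}(1−X) = 7.68×0.456 = 3.502 mol/L.
A CSTR operates uniformly at the exit composition, giving r_B = 1.194 and r_C = 1.848 (each k·C_A^n at C_A = 3.502).
Fraction of consumed A going to B: r_B/(r_B+r_C) = 0.3925.
C_B = 0.3925·C_{A0}·X = 0.3925×7.68×0.544 = 1.64 mol/L; Y_B = C_B/C_{A0} = 0.214.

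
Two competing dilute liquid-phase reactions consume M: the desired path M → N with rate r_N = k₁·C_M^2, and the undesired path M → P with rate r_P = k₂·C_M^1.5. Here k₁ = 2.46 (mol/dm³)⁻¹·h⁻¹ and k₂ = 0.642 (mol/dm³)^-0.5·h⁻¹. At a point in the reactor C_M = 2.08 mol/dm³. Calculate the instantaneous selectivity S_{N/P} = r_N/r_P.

5.53

S_{N/P} = r_N/r_P = (k₁·C_M^2)/(k₂·C_M^1.5) = (k₁/k₂)·C_M^0.5.
= (2.46×2.080^2) / (0.642×2.080^1.5) = 10.64/1.926 = 5.53.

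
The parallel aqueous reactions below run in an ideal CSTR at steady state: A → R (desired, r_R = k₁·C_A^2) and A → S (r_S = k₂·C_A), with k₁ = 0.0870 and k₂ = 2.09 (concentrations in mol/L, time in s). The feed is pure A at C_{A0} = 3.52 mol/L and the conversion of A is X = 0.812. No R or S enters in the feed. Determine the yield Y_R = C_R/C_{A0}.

Exit C_A = C_{A0}(1−X) = 3.52×0.188 = 0.6618 mol/L.
A CSTR operates uniformly at the exit composition, giving r_R = 0.03810 and r_S = 1.383 (each k·C_A^n at C_A = 0.6618).
Fraction of consumed A going to R: r_R/(r_R+r_S) = 0.02681.
C_R = 0.02681·C_{A0}·X = 0.02681×3.52×0.812 = 0.0766 mol/L; Y_R = C_R/C_{A0} = 0.0218.

0.0218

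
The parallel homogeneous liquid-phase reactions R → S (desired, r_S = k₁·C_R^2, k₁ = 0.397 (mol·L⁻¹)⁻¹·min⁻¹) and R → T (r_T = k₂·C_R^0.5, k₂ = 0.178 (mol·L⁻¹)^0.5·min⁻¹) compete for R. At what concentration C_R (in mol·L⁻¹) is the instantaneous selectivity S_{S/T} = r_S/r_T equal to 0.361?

S_{S/T} = (k₁/k₂)·C_R^1.5 ⇒ C_R = (S·k₂/k₁)^(1/1.5).
= (0.361×0.178/0.397)^(0.6667) = (0.1619)^(0.6667) = 0.297 mol·L⁻¹.

0.297 mol·L⁻¹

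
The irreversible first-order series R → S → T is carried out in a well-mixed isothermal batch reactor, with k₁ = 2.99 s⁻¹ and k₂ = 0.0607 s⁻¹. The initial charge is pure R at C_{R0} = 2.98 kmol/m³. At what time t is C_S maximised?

1.33 s

Setting dC_S/dt = 0 gives t_opt = ln(k₂/k₁)/(k₂−k₁).
= ln(0.0607/2.99)/(0.0607−2.99) = ln(0.02030)/-2.929 = -3.897/-2.929 = 1.33 s.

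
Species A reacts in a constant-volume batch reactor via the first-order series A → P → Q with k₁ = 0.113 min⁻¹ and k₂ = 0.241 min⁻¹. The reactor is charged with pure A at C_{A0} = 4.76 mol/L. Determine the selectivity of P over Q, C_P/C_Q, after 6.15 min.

0.920

Solving the coupled first-order balances gives C_P(t) = [k₁/(k₂−k₁)]·C_{A0}·(e^(−k₁t) − e^(−k₂t)).
e^(−k₁t) = e^(−0.113×6.15) = e^(−0.6950) = 0.4991; e^(−k₂t) = e^(−1.482) = 0.2271.
C_P = 0.113×4.76/(0.241−0.113) × (0.4991−0.2271) = 4.202×0.2720 = 1.143 mol/L.
C_A = C_{A0}e^(−k₁t) = 2.376 mol/L, so C_Q = C_{A0}−C_A−C_P = 1.241 mol/L; C_P/C_Q = 0.920.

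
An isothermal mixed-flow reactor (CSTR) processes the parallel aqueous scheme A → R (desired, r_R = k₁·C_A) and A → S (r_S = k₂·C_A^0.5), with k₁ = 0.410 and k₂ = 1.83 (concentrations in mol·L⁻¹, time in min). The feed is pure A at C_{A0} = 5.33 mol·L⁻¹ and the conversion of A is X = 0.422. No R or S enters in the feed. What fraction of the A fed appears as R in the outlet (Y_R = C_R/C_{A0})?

Exit C_A = C_{A0}(1−X) = 5.33×0.578 = 3.081 mol·L⁻¹.
Rates in a CSTR are evaluated at the outlet concentration: r_R = 0.410×3.081 = 1.263, r_S = 1.83×3.081^0.5 = 3.212.
Fraction of consumed A going to R: r_R/(r_R+r_S) = 0.2822.
C_R = 0.2822·C_{A0}·X = 0.2822×5.33×0.422 = 0.635 mol·L⁻¹; Y_R = C_R/C_{A0} = 0.119.

0.119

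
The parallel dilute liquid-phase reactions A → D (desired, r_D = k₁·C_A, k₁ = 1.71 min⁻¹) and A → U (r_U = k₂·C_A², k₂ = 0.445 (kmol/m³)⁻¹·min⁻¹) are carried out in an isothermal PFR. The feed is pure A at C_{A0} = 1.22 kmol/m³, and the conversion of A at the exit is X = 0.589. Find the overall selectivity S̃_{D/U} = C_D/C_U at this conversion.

4.51

C_A = C_{A0}(1−X) = 0.5014 kmol/m³.
Along a PFR/batch, dC_D/dC_A = −r_D/(r_D+r_U) = −k₁/(k₁+k₂·C_A).
Integrating from C_{A0} to C_A: C_D = (1.71/0.445)·ln[(1.71+0.445·1.22)/(1.71+0.445·0.501)] = 3.843·ln(2.253/1.933) = 0.5882 kmol/m³.
C_U = (C_{A0}−C_A)−C_D = 0.1304 kmol/m³; S̃_{D/U} = 0.5882/0.1304 = 4.51.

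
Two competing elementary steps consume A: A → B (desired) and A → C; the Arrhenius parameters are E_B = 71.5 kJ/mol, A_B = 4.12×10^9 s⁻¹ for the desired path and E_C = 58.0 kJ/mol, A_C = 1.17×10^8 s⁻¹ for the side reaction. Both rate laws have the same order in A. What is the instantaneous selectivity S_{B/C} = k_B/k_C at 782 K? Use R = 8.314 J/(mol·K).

4.41

With equal orders, S_{B/C} = k_B/k_C = (A_B/A_C)·exp[(E_C−E_B)/(RT)].
(E_C−E_B)/(RT) = (58.0−71.5)×10³/(8.314×782) = -13500/6502 = -2.076.
k_B/k_C = (4.12×10^9/1.17×10^8)·exp(-2.076) = 35.21 × 0.1254 = 4.41.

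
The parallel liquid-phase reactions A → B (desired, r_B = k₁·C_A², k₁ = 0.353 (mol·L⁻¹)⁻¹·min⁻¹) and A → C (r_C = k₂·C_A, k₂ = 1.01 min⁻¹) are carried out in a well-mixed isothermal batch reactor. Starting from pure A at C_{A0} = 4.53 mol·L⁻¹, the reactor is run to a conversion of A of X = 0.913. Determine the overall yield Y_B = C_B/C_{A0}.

0.395

C_A = C_{A0}(1−X) = 0.3941 mol·L⁻¹.
Along a PFR/batch, dC_C/dC_A = −r_C/(r_B+r_C) = −k₂/(k₂+k₁·C_A).
Integrating from C_{A0} to C_A: C_C = (1.01/0.353)·ln[(1.01+0.353·4.53)/(1.01+0.353·0.394)] = 2.861·ln(2.609/1.149) = 2.346 mol·L⁻¹.
Then C_B = (C_{A0}−C_A) − C_C = 4.136 − 2.346 = 1.790 mol·L⁻¹.
Y_B = C_B/C_{A0} = 1.790/4.53 = 0.395.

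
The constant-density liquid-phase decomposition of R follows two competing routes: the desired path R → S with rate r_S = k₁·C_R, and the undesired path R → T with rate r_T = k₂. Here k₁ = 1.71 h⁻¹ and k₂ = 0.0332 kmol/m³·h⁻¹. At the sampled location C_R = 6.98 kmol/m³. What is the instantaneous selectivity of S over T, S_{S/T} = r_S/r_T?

S_{S/T} = r_S/r_T = (k₁·C_R)/(k₂) = (k₁/k₂)·C_R.
= (1.71×6.980) / (0.0332) = 11.94/0.03320 = 360.
Since the desired path is higher order in R, keeping C_R high (PFR or concentrated feed) favours S.

360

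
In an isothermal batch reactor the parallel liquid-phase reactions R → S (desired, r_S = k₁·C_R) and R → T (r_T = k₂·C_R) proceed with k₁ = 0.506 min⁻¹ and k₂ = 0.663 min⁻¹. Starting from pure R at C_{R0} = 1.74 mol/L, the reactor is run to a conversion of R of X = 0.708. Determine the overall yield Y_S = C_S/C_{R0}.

0.306

C_R = C_{R0}(1−X) = 0.5081 mol/L.
Both paths are first order in R, so the instantaneous fraction to S is constant: dC_S/d(−C_R) = k₁/(k₁+k₂) = 0.4328.
C_S = 0.4328·(C_{R0}−C_R) = 0.4328×1.232 = 0.533 mol/L.
Y_S = C_S/C_{R0} = 0.5332/1.74 = 0.306.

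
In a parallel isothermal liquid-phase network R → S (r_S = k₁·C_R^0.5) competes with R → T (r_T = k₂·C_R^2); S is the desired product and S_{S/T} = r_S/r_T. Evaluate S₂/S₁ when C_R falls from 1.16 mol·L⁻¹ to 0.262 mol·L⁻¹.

9.32

S_{S/T} = (k₁/k₂)·C_R^-1.5, so S₂/S₁ = (C_{R,2}/C_{R,1})^-1.5.
= (0.262/1.16)^(-1.5) = (0.2259)^(-1.5) = 9.32.
Selectivity toward S rises as C_R falls — low-concentration operation is favoured.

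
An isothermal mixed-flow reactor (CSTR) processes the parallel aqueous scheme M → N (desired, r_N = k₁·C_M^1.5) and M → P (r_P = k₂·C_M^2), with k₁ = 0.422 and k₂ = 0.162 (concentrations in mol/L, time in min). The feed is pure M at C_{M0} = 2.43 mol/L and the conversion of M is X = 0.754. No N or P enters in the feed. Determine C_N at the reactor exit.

Exit C_M = C_{M0}(1−X) = 2.43×0.246 = 0.5978 mol/L.
Rates in a CSTR are evaluated at the outlet concentration: r_N = 0.422×0.5978^1.5 = 0.1950, r_P = 0.162×0.5978^2 = 0.05789.
Fraction of consumed M going to N: r_N/(r_N+r_P) = 0.7711.
C_N = 0.7711·C_{M0}·X = 0.7711×2.43×0.754 = 1.41 mol/L.

1.41 mol/L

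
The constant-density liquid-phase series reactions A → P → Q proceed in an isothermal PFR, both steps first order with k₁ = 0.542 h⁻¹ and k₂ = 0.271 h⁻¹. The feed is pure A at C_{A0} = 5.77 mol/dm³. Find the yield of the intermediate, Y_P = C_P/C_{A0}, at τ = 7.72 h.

0.216

Solving the coupled first-order balances gives C_P(τ) = [k₁/(k₂−k₁)]·C_{A0}·(e^(−k₁τ) − e^(−k₂τ)).
e^(−k₁τ) = e^(−0.542×7.72) = e^(−4.184) = 0.01523; e^(−k₂τ) = e^(−2.092) = 0.1234.
C_P = 0.542×5.77/(0.271−0.542) × (0.01523−0.1234) = (-11.54)×(-0.1082) = 1.249 mol/dm³.
Y_P = C_P/C_{A0} = 1.249/5.77 = 0.216.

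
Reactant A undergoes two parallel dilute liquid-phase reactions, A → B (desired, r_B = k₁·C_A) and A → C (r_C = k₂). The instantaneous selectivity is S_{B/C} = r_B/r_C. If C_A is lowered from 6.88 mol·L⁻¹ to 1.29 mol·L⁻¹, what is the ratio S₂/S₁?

S_{B/C} = (k₁/k₂)·C_A, so S₂/S₁ = (C_{A,2}/C_{A,1}).
= 1.29/6.88 = 0.188.
Selectivity toward B falls as C_A falls — high-concentration operation is favoured.

0.188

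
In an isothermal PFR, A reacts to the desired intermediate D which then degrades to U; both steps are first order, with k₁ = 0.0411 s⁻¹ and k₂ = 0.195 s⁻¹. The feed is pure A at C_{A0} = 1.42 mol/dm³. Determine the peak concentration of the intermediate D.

For a first-order series the maximum intermediate yield is C_{D,max}/C_{A0} = (k₁/k₂)^[k₂/(k₂−k₁)].
= (0.0411/0.195)^(0.195/(0.195−0.0411)) = (0.2108)^(1.267) = 0.1391.
C_{D,max} = 0.1391×1.42 = 0.197 mol/dm³.

0.197 mol/dm³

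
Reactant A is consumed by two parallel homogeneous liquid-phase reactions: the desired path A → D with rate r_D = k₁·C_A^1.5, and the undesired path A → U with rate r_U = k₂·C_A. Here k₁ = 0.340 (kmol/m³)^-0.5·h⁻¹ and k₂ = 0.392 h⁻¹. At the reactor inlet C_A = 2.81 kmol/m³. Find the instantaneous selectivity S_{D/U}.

S_{D/U} = r_D/r_U = (k₁·C_A^1.5)/(k₂·C_A) = (k₁/k₂)·C_A^0.5.
= (0.340×2.810^1.5) / (0.392×2.810) = 1.602/1.102 = 1.45.

1.45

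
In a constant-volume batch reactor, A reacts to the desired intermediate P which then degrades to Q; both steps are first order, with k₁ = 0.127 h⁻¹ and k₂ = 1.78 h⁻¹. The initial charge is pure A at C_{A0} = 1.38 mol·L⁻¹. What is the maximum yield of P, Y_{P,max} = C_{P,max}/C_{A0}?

0.0582

For a first-order series the maximum intermediate yield is C_{P,max}/C_{A0} = (k₁/k₂)^[k₂/(k₂−k₁)].
= (0.127/1.78)^(1.78/(1.78−0.127)) = (0.07135)^(1.077) = 0.05825.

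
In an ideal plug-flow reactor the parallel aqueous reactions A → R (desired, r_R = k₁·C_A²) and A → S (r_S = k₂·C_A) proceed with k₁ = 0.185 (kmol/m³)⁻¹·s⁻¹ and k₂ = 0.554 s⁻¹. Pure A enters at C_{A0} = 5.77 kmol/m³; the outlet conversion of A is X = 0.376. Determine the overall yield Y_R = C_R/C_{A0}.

C_A = C_{A0}(1−X) = 3.600 kmol/m³.
Along a PFR/batch, dC_S/dC_A = −r_S/(r_R+r_S) = −k₂/(k₂+k₁·C_A).
Integrating from C_{A0} to C_A: C_S = (0.554/0.185)·ln[(0.554+0.185·5.77)/(0.554+0.185·3.60)] = 2.995·ln(1.621/1.220) = 0.8517 kmol/m³.
Then C_R = (C_{A0}−C_A) − C_S = 2.170 − 0.8517 = 1.318 kmol/m³.
Y_R = C_R/C_{A0} = 1.318/5.77 = 0.228.

0.228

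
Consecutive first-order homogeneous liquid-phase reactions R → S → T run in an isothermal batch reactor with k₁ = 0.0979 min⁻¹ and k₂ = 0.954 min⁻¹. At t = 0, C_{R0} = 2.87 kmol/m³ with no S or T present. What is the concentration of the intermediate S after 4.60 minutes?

The intermediate concentration in a first-order A→B→C sequence is C_S = k₁C_{R0}(e^(−k₁t) − e^(−k₂t))/(k₂−k₁).
e^(−k₁t) = e^(−0.0979×4.60) = e^(−0.4503) = 0.6374; e^(−k₂t) = e^(−4.388) = 0.01242.
C_S = 0.0979×2.87/(0.954−0.0979) × (0.6374−0.01242) = 0.3282×0.6250 = 0.2051 kmol/m³.

0.205 kmol/m³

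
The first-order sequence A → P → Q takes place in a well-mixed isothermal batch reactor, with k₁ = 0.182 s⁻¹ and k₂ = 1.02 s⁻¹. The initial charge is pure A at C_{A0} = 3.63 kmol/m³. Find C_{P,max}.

For a first-order series the maximum intermediate yield is C_{P,max}/C_{A0} = (k₁/k₂)^[k₂/(k₂−k₁)].
= (0.182/1.02)^(1.02/(1.02−0.182)) = (0.1784)^(1.217) = 0.1227.
C_{P,max} = 0.1227×3.63 = 0.445 kmol/m³.

0.445 kmol/m³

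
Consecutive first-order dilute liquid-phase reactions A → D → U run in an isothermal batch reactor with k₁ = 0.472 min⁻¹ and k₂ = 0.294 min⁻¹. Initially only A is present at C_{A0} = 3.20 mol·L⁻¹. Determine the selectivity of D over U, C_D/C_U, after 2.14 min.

2.38

Solving the coupled first-order balances gives C_D(t) = [k₁/(k₂−k₁)]·C_{A0}·(e^(−k₁t) − e^(−k₂t)).
e^(−k₁t) = e^(−0.472×2.14) = e^(−1.010) = 0.3642; e^(−k₂t) = e^(−0.6292) = 0.5330.
C_D = 0.472×3.20/(0.294−0.472) × (0.3642−0.5330) = (-8.485)×(-0.1688) = 1.433 mol·L⁻¹.
C_A = C_{A0}e^(−k₁t) = 1.165 mol·L⁻¹, so C_U = C_{A0}−C_A−C_D = 0.6018 mol·L⁻¹; C_D/C_U = 2.38.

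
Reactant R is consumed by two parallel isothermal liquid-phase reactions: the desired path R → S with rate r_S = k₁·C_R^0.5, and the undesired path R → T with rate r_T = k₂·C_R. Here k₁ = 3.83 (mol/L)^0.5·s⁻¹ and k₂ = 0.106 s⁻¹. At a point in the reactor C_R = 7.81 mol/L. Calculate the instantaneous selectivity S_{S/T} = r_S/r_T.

S_{S/T} = r_S/r_T = (k₁·C_R^0.5)/(k₂·C_R) = (k₁/k₂)·C_R^-0.5.
= (3.83×7.810^0.5) / (0.106×7.810) = 10.70/0.8279 = 12.9.
The undesired path is higher order in R, so low C_R (CSTR or dilute feed) favours S.

12.9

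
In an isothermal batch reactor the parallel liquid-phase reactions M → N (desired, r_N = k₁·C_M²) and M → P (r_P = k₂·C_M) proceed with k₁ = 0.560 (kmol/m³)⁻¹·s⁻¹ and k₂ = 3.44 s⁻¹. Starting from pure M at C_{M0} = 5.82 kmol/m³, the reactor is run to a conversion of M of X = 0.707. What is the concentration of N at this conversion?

C_M = C_{M0}(1−X) = 1.705 kmol/m³.
Along a PFR/batch, dC_P/dC_M = −r_P/(r_N+r_P) = −k₂/(k₂+k₁·C_M).
Integrating from C_{M0} to C_M: C_P = (3.44/0.560)·ln[(3.44+0.560·5.82)/(3.44+0.560·1.71)] = 6.143·ln(6.699/4.395) = 2.589 kmol/m³.
Then C_N = (C_{M0}−C_M) − C_P = 4.115 − 2.589 = 1.525 kmol/m³.

1.53 kmol/m³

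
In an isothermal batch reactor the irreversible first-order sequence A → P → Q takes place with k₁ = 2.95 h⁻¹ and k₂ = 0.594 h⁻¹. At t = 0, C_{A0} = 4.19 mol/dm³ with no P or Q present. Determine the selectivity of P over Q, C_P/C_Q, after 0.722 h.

The intermediate concentration in a first-order A→B→C sequence is C_P = k₁C_{A0}(e^(−k₁t) − e^(−k₂t))/(k₂−k₁).
e^(−k₁t) = e^(−2.95×0.722) = e^(−2.130) = 0.1188; e^(−k₂t) = e^(−0.4289) = 0.6512.
C_P = 2.95×4.19/(0.594−2.95) × (0.1188−0.6512) = (-5.246)×(-0.5324) = 2.793 mol/dm³.
C_A = C_{A0}e^(−k₁t) = 0.4980 mol/dm³, so C_Q = C_{A0}−C_A−C_P = 0.8989 mol/dm³; C_P/C_Q = 3.11.

3.11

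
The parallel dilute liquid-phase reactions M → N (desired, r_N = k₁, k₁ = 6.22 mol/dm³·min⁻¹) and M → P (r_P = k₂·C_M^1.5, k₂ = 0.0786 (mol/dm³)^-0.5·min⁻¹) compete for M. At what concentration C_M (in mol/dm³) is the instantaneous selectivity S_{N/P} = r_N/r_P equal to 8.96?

4.27 mol/dm³

S_{N/P} = (k₁/k₂)·C_M^-1.5 ⇒ C_M = (S·k₂/k₁)^(1/(-1.5)).
= (8.96×0.0786/6.22)^(-0.6667) = (0.1132)^(-0.6667) = 4.27 mol/dm³.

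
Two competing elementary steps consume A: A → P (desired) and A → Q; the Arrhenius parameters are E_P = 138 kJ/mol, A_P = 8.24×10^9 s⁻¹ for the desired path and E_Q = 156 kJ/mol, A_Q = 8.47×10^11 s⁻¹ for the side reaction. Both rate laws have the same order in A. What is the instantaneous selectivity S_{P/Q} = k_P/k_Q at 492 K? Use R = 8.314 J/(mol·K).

Since both paths have the same order in A, the concentration cancels and S_{P/Q} = k_P/k_Q = (A_P/A_Q)·exp[(E_Q−E_P)/(RT)].
(E_Q−E_P)/(RT) = (156−138)×10³/(8.314×492) = 18000/4090 = 4.400.
k_P/k_Q = (8.24×10^9/8.47×10^11)·exp(4.400) = 0.009728 × 81.49 = 0.793.
Since E_P < E_Q, lowering the temperature improves selectivity toward P.

0.793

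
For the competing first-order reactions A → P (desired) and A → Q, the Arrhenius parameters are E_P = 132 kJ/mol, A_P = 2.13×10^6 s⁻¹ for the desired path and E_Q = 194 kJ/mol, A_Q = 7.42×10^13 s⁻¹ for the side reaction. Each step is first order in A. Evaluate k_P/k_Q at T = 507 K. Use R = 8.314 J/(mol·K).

With equal orders, S_{P/Q} = k_P/k_Q = (A_P/A_Q)·exp[(E_Q−E_P)/(RT)].
(E_Q−E_P)/(RT) = (194−132)×10³/(8.314×507) = 62000/4215 = 14.71.
k_P/k_Q = (2.13×10^6/7.42×10^13)·exp(14.71) = 2.871×10^-8 × 2.443×10^6 = 0.0701.

0.0701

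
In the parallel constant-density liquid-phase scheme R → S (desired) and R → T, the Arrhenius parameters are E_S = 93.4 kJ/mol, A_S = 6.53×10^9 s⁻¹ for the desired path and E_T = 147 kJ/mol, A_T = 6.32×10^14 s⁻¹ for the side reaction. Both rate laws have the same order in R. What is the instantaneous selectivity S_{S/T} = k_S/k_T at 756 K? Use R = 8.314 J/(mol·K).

With equal orders, S_{S/T} = k_S/k_T = (A_S/A_T)·exp[(E_T−E_S)/(RT)].
(E_T−E_S)/(RT) = (147−93.4)×10³/(8.314×756) = 53600/6285 = 8.528.
k_S/k_T = (6.53×10^9/6.32×10^14)·exp(8.528) = 1.033×10^-5 × 5053 = 0.0522.

0.0522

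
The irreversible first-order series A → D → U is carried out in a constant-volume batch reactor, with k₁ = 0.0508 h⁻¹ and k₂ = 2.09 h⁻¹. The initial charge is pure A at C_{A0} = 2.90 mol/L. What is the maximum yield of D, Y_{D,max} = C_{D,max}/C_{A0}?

0.0222

At the optimum, C_{D,max}/C_{A0} = (k₁/k₂)^[k₂/(k₂−k₁)].
= (0.0508/2.09)^(2.09/(2.09−0.0508)) = (0.02431)^(1.025) = 0.02216.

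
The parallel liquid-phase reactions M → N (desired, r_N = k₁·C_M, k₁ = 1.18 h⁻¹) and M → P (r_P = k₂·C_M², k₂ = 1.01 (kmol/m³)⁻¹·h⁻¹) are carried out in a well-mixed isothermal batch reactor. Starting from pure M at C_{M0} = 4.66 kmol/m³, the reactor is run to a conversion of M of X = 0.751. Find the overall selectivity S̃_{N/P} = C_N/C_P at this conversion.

C_M = C_{M0}(1−X) = 1.160 kmol/m³.
Along a PFR/batch, dC_N/dC_M = −r_N/(r_N+r_P) = −k₁/(k₁+k₂·C_M).
Integrating from C_{M0} to C_M: C_N = (1.18/1.01)·ln[(1.18+1.01·4.66)/(1.18+1.01·1.16)] = 1.168·ln(5.887/2.352) = 1.072 kmol/m³.
C_P = (C_{M0}−C_M)−C_N = 2.428 kmol/m³; S̃_{N/P} = 1.072/2.428 = 0.441.

0.441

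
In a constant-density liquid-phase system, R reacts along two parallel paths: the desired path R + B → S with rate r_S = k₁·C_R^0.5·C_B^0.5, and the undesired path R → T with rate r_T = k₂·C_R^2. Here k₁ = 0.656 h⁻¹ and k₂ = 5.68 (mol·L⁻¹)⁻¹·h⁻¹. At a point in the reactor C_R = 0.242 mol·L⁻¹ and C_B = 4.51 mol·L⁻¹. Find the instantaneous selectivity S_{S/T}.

2.06

S_{S/T} = r_S/r_T = (k₁·C_R^0.5·C_B^0.5)/(k₂·C_R^2) = (k₁/k₂)·C_R^-1.5·C_B^0.5.
= (0.656×0.2420^0.5×4.510^0.5) / (5.68×0.2420^2) = 0.6853/0.3326 = 2.06.
The undesired path is higher order in R, so low C_R (CSTR or dilute feed) favours S.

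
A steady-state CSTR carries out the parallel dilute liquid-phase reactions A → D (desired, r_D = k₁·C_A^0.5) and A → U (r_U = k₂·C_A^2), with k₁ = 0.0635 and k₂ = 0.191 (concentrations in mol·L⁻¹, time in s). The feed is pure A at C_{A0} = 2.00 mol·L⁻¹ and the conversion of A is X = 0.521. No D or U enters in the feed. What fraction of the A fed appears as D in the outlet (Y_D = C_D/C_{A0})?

0.136

Exit C_A = C_{A0}(1−X) = 2.00×0.479 = 0.9580 mol·L⁻¹.
In a CSTR the entire volume is at exit conditions, so r_D = 0.0635×0.9580^0.5 = 0.06215 and r_U = 0.191×0.9580^2 = 0.1753.
Fraction of consumed A going to D: r_D/(r_D+r_U) = 0.2618.
C_D = 0.2618·C_{A0}·X = 0.2618×2.00×0.521 = 0.273 mol·L⁻¹; Y_D = C_D/C_{A0} = 0.136.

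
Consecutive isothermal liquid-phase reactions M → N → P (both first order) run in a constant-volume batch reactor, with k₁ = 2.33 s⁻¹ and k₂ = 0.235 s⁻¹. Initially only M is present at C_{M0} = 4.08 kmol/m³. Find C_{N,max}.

3.15 kmol/m³

Evaluating C_N at t_opt = ln(k₂/k₁)/(k₂−k₁) gives C_{N,max}/C_{M0} = (k₁/k₂)^[k₂/(k₂−k₁)].
= (2.33/0.235)^(0.235/(0.235−2.33)) = (9.915)^(-0.1122) = 0.7731.
C_{N,max} = 0.7731×4.08 = 3.15 kmol/m³.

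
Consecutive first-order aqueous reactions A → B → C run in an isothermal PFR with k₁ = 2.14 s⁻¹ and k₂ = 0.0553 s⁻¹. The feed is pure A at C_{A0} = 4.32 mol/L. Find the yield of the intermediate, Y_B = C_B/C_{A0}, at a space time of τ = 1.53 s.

0.904

The intermediate concentration in a first-order A→B→C sequence is C_B = k₁C_{A0}(e^(−k₁τ) − e^(−k₂τ))/(k₂−k₁).
e^(−k₁τ) = e^(−2.14×1.53) = e^(−3.274) = 0.03785; e^(−k₂τ) = e^(−0.08461) = 0.9189.
C_B = 2.14×4.32/(0.0553−2.14) × (0.03785−0.9189) = (-4.435)×(-0.8810) = 3.907 mol/L.
Y_B = C_B/C_{A0} = 3.907/4.32 = 0.904.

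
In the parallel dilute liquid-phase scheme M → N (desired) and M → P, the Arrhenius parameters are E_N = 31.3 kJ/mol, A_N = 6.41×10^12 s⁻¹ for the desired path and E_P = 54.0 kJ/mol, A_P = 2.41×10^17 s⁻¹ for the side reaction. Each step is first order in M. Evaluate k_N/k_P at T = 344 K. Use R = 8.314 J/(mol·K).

0.0744

k_N/k_P = (A_N/A_P)·exp[−(E_N−E_P)/(RT)] = (A_N/A_P)·exp[(E_P−E_N)/(RT)].
(E_P−E_N)/(RT) = (54.0−31.3)×10³/(8.314×344) = 22700/2860 = 7.937.
k_N/k_P = (6.41×10^12/2.41×10^17)·exp(7.937) = 2.660×10^-5 × 2799 = 0.0744.
Since E_N < E_P, lowering the temperature improves selectivity toward N.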